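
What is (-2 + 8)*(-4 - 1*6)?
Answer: -60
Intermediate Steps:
(-2 + 8)*(-4 - 1*6) = 6*(-4 - 6) = 6*(-10) = -60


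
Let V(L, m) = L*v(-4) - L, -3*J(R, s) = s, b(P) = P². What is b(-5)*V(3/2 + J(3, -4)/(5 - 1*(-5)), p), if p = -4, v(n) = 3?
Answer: 245/3 ≈ 81.667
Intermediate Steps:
J(R, s) = -s/3
V(L, m) = 2*L (V(L, m) = L*3 - L = 3*L - L = 2*L)
b(-5)*V(3/2 + J(3, -4)/(5 - 1*(-5)), p) = (-5)²*(2*(3/2 + (-⅓*(-4))/(5 - 1*(-5)))) = 25*(2*(3*(½) + 4/(3*(5 + 5)))) = 25*(2*(3/2 + (4/3)/10)) = 25*(2*(3/2 + (4/3)*(⅒))) = 25*(2*(3/2 + 2/15)) = 25*(2*(49/30)) = 25*(49/15) = 245/3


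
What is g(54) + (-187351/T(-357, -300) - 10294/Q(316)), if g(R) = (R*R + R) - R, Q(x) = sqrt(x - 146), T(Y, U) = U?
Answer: 1062151/300 - 5147*sqrt(170)/85 ≈ 2751.0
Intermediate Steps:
Q(x) = sqrt(-146 + x)
g(R) = R**2 (g(R) = (R**2 + R) - R = (R + R**2) - R = R**2)
g(54) + (-187351/T(-357, -300) - 10294/Q(316)) = 54**2 + (-187351/(-300) - 10294/sqrt(-146 + 316)) = 2916 + (-187351*(-1/300) - 10294*sqrt(170)/170) = 2916 + (187351/300 - 5147*sqrt(170)/85) = 1062151/300 - 5147*sqrt(170)/85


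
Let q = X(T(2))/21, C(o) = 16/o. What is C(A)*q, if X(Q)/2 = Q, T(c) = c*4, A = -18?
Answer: -128/189 ≈ -0.67725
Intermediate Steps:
T(c) = 4*c
X(Q) = 2*Q
q = 16/21 (q = (2*(4*2))/21 = (2*8)*(1/21) = 16*(1/21) = 16/21 ≈ 0.76190)
C(A)*q = (16/(-18))*(16/21) = (16*(-1/18))*(16/21) = -8/9*16/21 = -128/189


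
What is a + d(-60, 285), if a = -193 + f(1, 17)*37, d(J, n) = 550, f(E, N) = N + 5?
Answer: 1171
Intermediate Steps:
f(E, N) = 5 + N
a = 621 (a = -193 + (5 + 17)*37 = -193 + 22*37 = -193 + 814 = 621)
a + d(-60, 285) = 621 + 550 = 1171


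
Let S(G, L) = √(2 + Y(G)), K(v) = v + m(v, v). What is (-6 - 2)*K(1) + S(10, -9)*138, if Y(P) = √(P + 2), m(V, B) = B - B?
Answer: -8 + 138*√(2 + 2*√3) ≈ 314.58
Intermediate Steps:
m(V, B) = 0
K(v) = v (K(v) = v + 0 = v)
Y(P) = √(2 + P)
S(G, L) = √(2 + √(2 + G))
(-6 - 2)*K(1) + S(10, -9)*138 = (-6 - 2)*1 + √(2 + √(2 + 10))*138 = -8*1 + √(2 + √12)*138 = -8 + √(2 + 2*√3)*138 = -8 + 138*√(2 + 2*√3)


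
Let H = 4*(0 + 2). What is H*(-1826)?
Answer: -14608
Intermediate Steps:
H = 8 (H = 4*2 = 8)
H*(-1826) = 8*(-1826) = -14608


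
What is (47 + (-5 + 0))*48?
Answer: 2016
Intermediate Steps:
(47 + (-5 + 0))*48 = (47 - 5)*48 = 42*48 = 2016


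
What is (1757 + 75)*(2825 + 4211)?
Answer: 12889952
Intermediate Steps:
(1757 + 75)*(2825 + 4211) = 1832*7036 = 12889952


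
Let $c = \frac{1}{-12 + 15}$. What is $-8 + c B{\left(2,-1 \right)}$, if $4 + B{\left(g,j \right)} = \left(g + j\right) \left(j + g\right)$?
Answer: $-9$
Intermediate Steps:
$B{\left(g,j \right)} = -4 + \left(g + j\right)^{2}$ ($B{\left(g,j \right)} = -4 + \left(g + j\right) \left(j + g\right) = -4 + \left(g + j\right) \left(g + j\right) = -4 + \left(g + j\right)^{2}$)
$c = \frac{1}{3} \approx 0.33333$
$-8 + c B{\left(2,-1 \right)} = -8 + \frac{-4 + \left(2 - 1\right)^{2}}{3} = -8 + \frac{-4 + 1^{2}}{3} = -8 + \frac{-4 + 1}{3} = -8 + \frac{1}{3} \left(-3\right) = -8 - 1 = -9$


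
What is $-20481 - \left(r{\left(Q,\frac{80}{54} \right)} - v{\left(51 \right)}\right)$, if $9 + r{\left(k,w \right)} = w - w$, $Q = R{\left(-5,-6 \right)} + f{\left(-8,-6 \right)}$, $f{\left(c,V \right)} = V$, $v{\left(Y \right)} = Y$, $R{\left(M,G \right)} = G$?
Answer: $-20421$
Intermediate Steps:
$Q = -12$ ($Q = -6 - 6 = -12$)
$r{\left(k,w \right)} = -9$ ($r{\left(k,w \right)} = -9 + \left(w - w\right) = -9 + 0 = -9$)
$-20481 - \left(r{\left(Q,\frac{80}{54} \right)} - v{\left(51 \right)}\right) = -20481 - \left(-9 - 51\right) = -20481 - -60 = -20481 + 60 = -20421$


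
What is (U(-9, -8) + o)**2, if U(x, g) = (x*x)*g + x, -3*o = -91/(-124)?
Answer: 59777805025/138384 ≈ 4.3197e+5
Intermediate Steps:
o = -91/372 (o = -(-91)/(3*(-124)) = -(-91)*(-1)/(3*124) = -1/3*91/124 = -91/372 ≈ -0.24462)
U(x, g) = x + g*x**2 (U(x, g) = x**2*g + x = g*x**2 + x = x + g*x**2)
(U(-9, -8) + o)**2 = (-9*(1 - 8*(-9)) - 91/372)**2 = (-9*(1 + 72) - 91/372)**2 = (-9*73 - 91/372)**2 = (-657 - 91/372)**2 = (-244495/372)**2 = 59777805025/138384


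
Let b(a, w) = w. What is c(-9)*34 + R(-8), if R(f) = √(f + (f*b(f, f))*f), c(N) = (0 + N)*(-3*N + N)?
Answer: -5508 + 2*I*√130 ≈ -5508.0 + 22.803*I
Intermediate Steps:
c(N) = -2*N² (c(N) = N*(-2*N) = -2*N²)
R(f) = √(f + f³) (R(f) = √(f + (f*f)*f) = √(f + f²*f) = √(f + f³))
c(-9)*34 + R(-8) = -2*(-9)²*34 + √(-8 + (-8)³) = -2*81*34 + √(-8 - 512) = -162*34 + √(-520) = -5508 + 2*I*√130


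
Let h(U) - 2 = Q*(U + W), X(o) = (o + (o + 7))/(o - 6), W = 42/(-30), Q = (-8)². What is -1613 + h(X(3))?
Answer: -29669/15 ≈ -1977.9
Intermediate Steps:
Q = 64
W = -7/5 (W = 42*(-1/30) = -7/5 ≈ -1.4000)
X(o) = (7 + 2*o)/(-6 + o) (X(o) = (o + (7 + o))/(-6 + o) = (7 + 2*o)/(-6 + o))
h(U) = -438/5 + 64*U (h(U) = 2 + 64*(U - 7/5) = 2 + 64*(-7/5 + U) = 2 + (-448/5 + 64*U) = -438/5 + 64*U)
-1613 + h(X(3)) = -1613 + (-438/5 + 64*((7 + 2*3)/(-6 + 3))) = -1613 + (-438/5 + 64*((7 + 6)/(-3))) = -1613 + (-438/5 + 64*(-⅓*13)) = -1613 + (-438/5 + 64*(-13/3)) = -1613 + (-438/5 - 832/3) = -1613 - 5474/15 = -29669/15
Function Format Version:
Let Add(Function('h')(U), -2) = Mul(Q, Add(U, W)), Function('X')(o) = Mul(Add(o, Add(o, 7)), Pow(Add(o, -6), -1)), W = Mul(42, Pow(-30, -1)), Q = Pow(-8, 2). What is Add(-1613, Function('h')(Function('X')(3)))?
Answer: Rational(-29669, 15) ≈ -1977.9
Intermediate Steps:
Q = 64
W = Rational(-7, 5) (W = Mul(42, Rational(-1, 30)) = Rational(-7, 5) ≈ -1.4000)
Function('X')(o) = Mul(Pow(Add(-6, o), -1), Add(7, Mul(2, o))) (Function('X')(o) = Mul(Add(o, Add(7, o)), Pow(Add(-6, o), -1)) = Mul(Add(7, Mul(2, o)), Pow(Add(-6, o), -1)) = Mul(Pow(Add(-6, o), -1), Add(7, Mul(2, o))))
Function('h')(U) = Add(Rational(-438, 5), Mul(64, U)) (Function('h')(U) = Add(2, Mul(64, Add(U, Rational(-7, 5)))) = Add(2, Mul(64, Add(Rational(-7, 5), U))) = Add(2, Add(Rational(-448, 5), Mul(64, U))) = Add(Rational(-438, 5), Mul(64, U)))
Add(-1613, Function('h')(Function('X')(3))) = Add(-1613, Add(Rational(-438, 5), Mul(64, Mul(Pow(Add(-6, 3), -1), Add(7, Mul(2, 3)))))) = Add(-1613, Add(Rational(-438, 5), Mul(64, Mul(Pow(-3, -1), Add(7, 6))))) = Add(-1613, Add(Rational(-438, 5), Mul(64, Mul(Rational(-1, 3), 13)))) = Add(-1613, Add(Rational(-438, 5), Mul(64, Rational(-13, 3)))) = Add(-1613, Add(Rational(-438, 5), Rational(-832, 3))) = Add(-1613, Rational(-5474, 15)) = Rational(-29669, 15)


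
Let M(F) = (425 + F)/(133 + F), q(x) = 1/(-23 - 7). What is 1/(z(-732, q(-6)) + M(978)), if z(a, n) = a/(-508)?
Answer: 141097/381494 ≈ 0.36985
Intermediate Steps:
q(x) = -1/30 (q(x) = 1/(-30) = -1/30)
M(F) = (425 + F)/(133 + F)
z(a, n) = -a/508 (z(a, n) = a*(-1/508) = -a/508)
1/(z(-732, q(-6)) + M(978)) = 1/(-1/508*(-732) + (425 + 978)/(133 + 978)) = 1/(183/127 + 1403/1111) = 1/(381494/141097) = 141097/381494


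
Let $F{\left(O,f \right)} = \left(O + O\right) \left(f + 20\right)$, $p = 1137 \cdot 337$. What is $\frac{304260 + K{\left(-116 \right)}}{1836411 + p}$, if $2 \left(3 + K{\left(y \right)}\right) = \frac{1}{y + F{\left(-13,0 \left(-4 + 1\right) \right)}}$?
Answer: $\frac{35183173}{256664160} \approx 0.13708$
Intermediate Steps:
$p = 383169$
$F{\left(O,f \right)} = 2 O \left(20 + f\right)$
$K{\left(y \right)} = -3 + \frac{1}{2 \left(-520 + y\right)}$ ($K{\left(y \right)} = -3 + \frac{1}{2 \left(y + 2 \left(-13\right) \left(20 + 0 \left(-4 + 1\right)\right)\right)} = -3 + \frac{1}{2 \left(y + 2 \left(-13\right) \left(20 + 0 \left(-3\right)\right)\right)} = -3 + \frac{1}{2 \left(y + 2 \left(-13\right) \left(20 + 0\right)\right)} = -3 + \frac{1}{2 \left(y + 2 \left(-13\right) 20\right)} = -3 + \frac{1}{2 \left(y - 520\right)} = -3 + \frac{1}{2 \left(-520 + y\right)}$)
$\frac{304260 + K{\left(-116 \right)}}{1836411 + p} = \frac{304260 + \frac{3121 - -696}{2 \left(-520 - 116\right)}}{1836411 + 383169} = \frac{304260 + \frac{3121 + 696}{2 \left(-636\right)}}{2219580} = \left(304260 + \frac{1}{2} \left(- \frac{1}{636}\right) 3817\right) \frac{1}{2219580} = \left(304260 - \frac{3817}{1272}\right) \frac{1}{2219580} = \frac{387014903}{1272} \cdot \frac{1}{2219580} = \frac{35183173}{256664160}$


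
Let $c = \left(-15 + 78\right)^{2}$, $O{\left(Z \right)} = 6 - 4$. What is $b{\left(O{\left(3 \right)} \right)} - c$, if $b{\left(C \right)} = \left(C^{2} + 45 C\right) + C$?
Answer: $-3873$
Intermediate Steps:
$O{\left(Z \right)} = 2$ ($O{\left(Z \right)} = 6 - 4 = 2$)
$b{\left(C \right)} = C^{2} + 46 C$
$c = 3969$ ($c = 63^{2} = 3969$)
$b{\left(O{\left(3 \right)} \right)} - c = 2 \left(46 + 2\right) - 3969 = 2 \cdot 48 - 3969 = 96 - 3969 = -3873$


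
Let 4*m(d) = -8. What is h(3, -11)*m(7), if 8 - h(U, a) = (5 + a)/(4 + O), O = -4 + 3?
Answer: -20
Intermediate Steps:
O = -1
h(U, a) = 19/3 - a/3 (h(U, a) = 8 - (5 + a)/(4 - 1) = 8 - (5 + a)/3 = 8 - (5/3 + a/3) = 8 + (-5/3 - a/3) = 19/3 - a/3)
m(d) = -2 (m(d) = (¼)*(-8) = -2)
h(3, -11)*m(7) = (19/3 - ⅓*(-11))*(-2) = (19/3 + 11/3)*(-2) = 10*(-2) = -20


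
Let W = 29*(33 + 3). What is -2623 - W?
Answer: -3667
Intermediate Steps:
W = 1044 (W = 29*36 = 1044)
-2623 - W = -2623 - 1*1044 = -2623 - 1044 = -3667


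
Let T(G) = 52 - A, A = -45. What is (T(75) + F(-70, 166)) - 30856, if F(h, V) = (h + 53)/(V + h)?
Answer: -2952881/96 ≈ -30759.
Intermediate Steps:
F(h, V) = (53 + h)/(V + h)
T(G) = 97 (T(G) = 52 - 1*(-45) = 52 + 45 = 97)
(T(75) + F(-70, 166)) - 30856 = (97 + (53 - 70)/(166 - 70)) - 30856 = (97 - 17/96) - 30856 = 9295/96 - 30856 = -2952881/96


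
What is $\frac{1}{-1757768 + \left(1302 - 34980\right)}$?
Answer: $- \frac{1}{1791446} \approx -5.5821 \cdot 10^{-7}$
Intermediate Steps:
$\frac{1}{-1757768 + \left(1302 - 34980\right)} = \frac{1}{-1757768 - 33678} = \frac{1}{-1791446} = - \frac{1}{1791446}$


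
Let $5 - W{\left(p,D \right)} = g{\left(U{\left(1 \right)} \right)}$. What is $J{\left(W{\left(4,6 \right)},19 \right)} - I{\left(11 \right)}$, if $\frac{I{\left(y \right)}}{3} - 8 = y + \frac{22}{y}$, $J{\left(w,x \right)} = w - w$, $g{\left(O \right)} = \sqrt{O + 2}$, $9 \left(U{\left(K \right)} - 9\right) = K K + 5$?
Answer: $-63$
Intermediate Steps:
$U{\left(K \right)} = \frac{86}{9} + \frac{K^{2}}{9}$ ($U{\left(K \right)} = 9 + \frac{K K + 5}{9} = 9 + \frac{K^{2} + 5}{9} = 9 + \frac{5 + K^{2}}{9} = 9 + \left(\frac{5}{9} + \frac{K^{2}}{9}\right) = \frac{86}{9} + \frac{K^{2}}{9}$)
$g{\left(O \right)} = \sqrt{2 + O}$
$W{\left(p,D \right)} = 5 - \frac{\sqrt{105}}{3}$ ($W{\left(p,D \right)} = 5 - \sqrt{2 + \left(\frac{86}{9} + \frac{1^{2}}{9}\right)} = 5 - \sqrt{2 + \left(\frac{86}{9} + \frac{1}{9} \cdot 1\right)} = 5 - \sqrt{2 + \left(\frac{86}{9} + \frac{1}{9}\right)} = 5 - \sqrt{2 + \frac{29}{3}} = 5 - \sqrt{\frac{35}{3}} = 5 - \frac{\sqrt{105}}{3}$)
$J{\left(w,x \right)} = 0$
$I{\left(y \right)} = 24 + 3 y + \frac{66}{y}$ ($I{\left(y \right)} = 24 + 3 \left(y + \frac{22}{y}\right) = 24 + \left(3 y + \frac{66}{y}\right) = 24 + 3 y + \frac{66}{y}$)
$J{\left(W{\left(4,6 \right)},19 \right)} - I{\left(11 \right)} = 0 - \left(24 + 3 \cdot 11 + \frac{66}{11}\right) = 0 - \left(24 + 33 + 66 \cdot \frac{1}{11}\right) = 0 - \left(24 + 33 + 6\right) = 0 - 63 = -63$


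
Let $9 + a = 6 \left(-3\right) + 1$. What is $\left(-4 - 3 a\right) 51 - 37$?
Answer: $3737$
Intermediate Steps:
$a = -26$ ($a = -9 + \left(6 \left(-3\right) + 1\right) = -9 + \left(-18 + 1\right) = -9 - 17 = -26$)
$\left(-4 - 3 a\right) 51 - 37 = \left(-4 - -78\right) 51 - 37 = \left(-4 + 78\right) 51 - 37 = 74 \cdot 51 - 37 = 3774 - 37 = 3737$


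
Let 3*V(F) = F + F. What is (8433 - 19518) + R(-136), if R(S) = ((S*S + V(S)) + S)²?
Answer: 3003817099/9 ≈ 3.3376e+8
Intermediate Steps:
V(F) = 2*F/3 (V(F) = (F + F)/3 = (2*F)/3 = 2*F/3)
R(S) = (S² + 5*S/3)² (R(S) = ((S*S + 2*S/3) + S)² = ((S² + 2*S/3) + S)² = (S² + 5*S/3)²)
(8433 - 19518) + R(-136) = (8433 - 19518) + (⅑)*(-136)²*(5 + 3*(-136))² = -11085 + (⅑)*18496*(5 - 408)² = -11085 + (⅑)*18496*(-403)² = -11085 + (⅑)*18496*162409 = -11085 + 3003916864/9 = 3003817099/9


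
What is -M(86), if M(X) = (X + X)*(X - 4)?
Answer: -14104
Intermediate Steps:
M(X) = 2*X*(-4 + X) (M(X) = (2*X)*(-4 + X) = 2*X*(-4 + X))
-M(86) = -2*86*(-4 + 86) = -2*86*82 = -1*14104 = -14104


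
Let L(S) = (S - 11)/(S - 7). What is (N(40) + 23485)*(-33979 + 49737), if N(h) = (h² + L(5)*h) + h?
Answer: 397810710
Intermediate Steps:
L(S) = (-11 + S)/(-7 + S)
N(h) = h² + 4*h (N(h) = (h² + ((-11 + 5)/(-7 + 5))*h) + h = (h² + (-6/(-2))*h) + h = (h² + (-½*(-6))*h) + h = (h² + 3*h) + h = h² + 4*h)
(N(40) + 23485)*(-33979 + 49737) = (40*(4 + 40) + 23485)*(-33979 + 49737) = (40*44 + 23485)*15758 = (1760 + 23485)*15758 = 25245*15758 = 397810710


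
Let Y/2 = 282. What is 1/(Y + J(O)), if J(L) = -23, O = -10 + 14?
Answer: 1/541 ≈ 0.0018484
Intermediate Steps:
Y = 564 (Y = 2*282 = 564)
O = 4
1/(Y + J(O)) = 1/(564 - 23) = 1/541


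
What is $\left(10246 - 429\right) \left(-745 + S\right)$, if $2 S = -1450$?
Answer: $-14430990$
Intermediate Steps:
$S = -725$ ($S = \frac{1}{2} \left(-1450\right) = -725$)
$\left(10246 - 429\right) \left(-745 + S\right) = \left(10246 - 429\right) \left(-745 - 725\right) = 9817 \left(-1470\right) = -14430990$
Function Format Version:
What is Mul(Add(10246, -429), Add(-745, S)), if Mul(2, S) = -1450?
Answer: -14430990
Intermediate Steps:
S = -725 (S = Mul(Rational(1, 2), -1450) = -725)
Mul(Add(10246, -429), Add(-745, S)) = Mul(Add(10246, -429), Add(-745, -725)) = Mul(9817, -1470) = -14430990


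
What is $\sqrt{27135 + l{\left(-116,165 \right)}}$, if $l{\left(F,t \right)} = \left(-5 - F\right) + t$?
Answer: $\sqrt{27411} \approx 165.56$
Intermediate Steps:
$l{\left(F,t \right)} = -5 + t - F$
$\sqrt{27135 + l{\left(-116,165 \right)}} = \sqrt{27135 - -276} = \sqrt{27135 + \left(-5 + 165 + 116\right)} = \sqrt{27135 + 276} = \sqrt{27411}$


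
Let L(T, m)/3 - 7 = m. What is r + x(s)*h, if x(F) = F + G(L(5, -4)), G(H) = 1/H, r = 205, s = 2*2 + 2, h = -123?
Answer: -1640/3 ≈ -546.67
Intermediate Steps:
s = 6 (s = 4 + 2 = 6)
L(T, m) = 21 + 3*m
x(F) = 1/9 + F (x(F) = F + 1/(21 + 3*(-4)) = F + 1/(21 - 12) = F + 1/9 = 1/9 + F)
r + x(s)*h = 205 + (1/9 + 6)*(-123) = 205 + (55/9)*(-123) = 205 - 2255/3 = -1640/3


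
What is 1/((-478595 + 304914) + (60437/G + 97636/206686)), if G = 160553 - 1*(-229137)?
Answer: -40271733670/6994409705911959 ≈ -5.7577e-6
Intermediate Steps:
G = 389690 (G = 160553 + 229137 = 389690)
1/((-478595 + 304914) + (60437/G + 97636/206686)) = 1/((-478595 + 304914) + (60437/389690 + 97636/206686)) = 1/(-173681 + (60437*(1/389690) + 97636*(1/206686))) = 1/(-173681 + (60437/389690 + 48818/103343)) = 1/(-173681 + 25269627311/40271733670) = 1/(-6994409705911959/40271733670) = -40271733670/6994409705911959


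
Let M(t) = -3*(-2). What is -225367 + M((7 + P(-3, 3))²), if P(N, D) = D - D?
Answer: -225361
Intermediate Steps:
P(N, D) = 0
M(t) = 6
-225367 + M((7 + P(-3, 3))²) = -225367 + 6 = -225361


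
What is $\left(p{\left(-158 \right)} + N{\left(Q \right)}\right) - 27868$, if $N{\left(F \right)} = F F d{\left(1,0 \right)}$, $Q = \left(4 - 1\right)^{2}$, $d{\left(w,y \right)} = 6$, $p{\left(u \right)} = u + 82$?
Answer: $-27458$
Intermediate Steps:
$p{\left(u \right)} = 82 + u$
$Q = 9$ ($Q = 3^{2} = 9$)
$N{\left(F \right)} = 6 F^{2}$ ($N{\left(F \right)} = F F 6 = F^{2} \cdot 6 = 6 F^{2}$)
$\left(p{\left(-158 \right)} + N{\left(Q \right)}\right) - 27868 = \left(\left(82 - 158\right) + 6 \cdot 9^{2}\right) - 27868 = \left(-76 + 6 \cdot 81\right) - 27868 = \left(-76 + 486\right) - 27868 = 410 - 27868 = -27458$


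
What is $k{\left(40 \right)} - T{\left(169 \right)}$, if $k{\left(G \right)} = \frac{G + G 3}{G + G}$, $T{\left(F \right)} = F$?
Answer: $-167$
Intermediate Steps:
$k{\left(G \right)} = 2$ ($k{\left(G \right)} = \frac{G + 3 G}{2 G} = 4 G \frac{1}{2 G} = 2$)
$k{\left(40 \right)} - T{\left(169 \right)} = 2 - 169 = -167$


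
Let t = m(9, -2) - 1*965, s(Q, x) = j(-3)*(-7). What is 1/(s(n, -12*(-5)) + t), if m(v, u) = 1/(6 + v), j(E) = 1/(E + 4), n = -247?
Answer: -15/14579 ≈ -0.0010289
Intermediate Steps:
j(E) = 1/(4 + E)
s(Q, x) = -7 (s(Q, x) = -7/(4 - 3) = -7/1 = 1*(-7) = -7)
t = -14474/15 (t = 1/(6 + 9) - 1*965 = 1/15 - 965 = -14474/15 ≈ -964.93)
1/(s(n, -12*(-5)) + t) = 1/(-7 - 14474/15) = 1/(-14579/15) = -15/14579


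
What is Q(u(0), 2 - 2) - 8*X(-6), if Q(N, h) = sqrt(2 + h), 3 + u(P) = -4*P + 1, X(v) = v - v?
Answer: sqrt(2) ≈ 1.4142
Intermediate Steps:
X(v) = 0
u(P) = -2 - 4*P (u(P) = -3 + (-4*P + 1) = -3 + (1 - 4*P) = -2 - 4*P)
Q(u(0), 2 - 2) - 8*X(-6) = sqrt(2 + (2 - 2)) - 8*0 = sqrt(2 + 0) + 0 = sqrt(2) + 0 = sqrt(2)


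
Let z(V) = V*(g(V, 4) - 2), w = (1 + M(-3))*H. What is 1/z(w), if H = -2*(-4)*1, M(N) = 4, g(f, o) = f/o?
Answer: 1/320 ≈ 0.0031250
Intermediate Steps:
H = 8 (H = 8*1 = 8)
w = 40 (w = (1 + 4)*8 = 5*8 = 40)
z(V) = V*(-2 + V/4) (z(V) = V*(V/4 - 2) = V*(-2 + V/4))
1/z(w) = 1/((¼)*40*(-8 + 40)) = 1/((¼)*40*32) = 1/320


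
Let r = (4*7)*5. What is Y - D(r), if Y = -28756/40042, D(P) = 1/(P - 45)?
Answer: -1385931/1901995 ≈ -0.72867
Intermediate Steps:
r = 140 (r = 28*5 = 140)
D(P) = 1/(-45 + P)
Y = -14378/20021 (Y = -28756*1/40042 = -14378/20021 ≈ -0.71815)
Y - D(r) = -14378/20021 - 1/(-45 + 140) = -14378/20021 - 1/95 = -1385931/1901995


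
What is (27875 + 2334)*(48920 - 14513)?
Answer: 1039401063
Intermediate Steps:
(27875 + 2334)*(48920 - 14513) = 30209*34407 = 1039401063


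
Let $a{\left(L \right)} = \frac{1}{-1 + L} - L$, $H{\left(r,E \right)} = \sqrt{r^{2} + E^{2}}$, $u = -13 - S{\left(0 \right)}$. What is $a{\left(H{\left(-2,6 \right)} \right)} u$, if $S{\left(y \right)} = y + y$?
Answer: $- \frac{1}{3} + \frac{76 \sqrt{10}}{3} \approx 79.778$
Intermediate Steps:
$S{\left(y \right)} = 2 y$
$u = -13$ ($u = -13 - 2 \cdot 0 = -13 - 0 = -13 + 0 = -13$)
$H{\left(r,E \right)} = \sqrt{E^{2} + r^{2}}$
$a{\left(H{\left(-2,6 \right)} \right)} u = \frac{1 + \sqrt{6^{2} + \left(-2\right)^{2}} - \left(\sqrt{6^{2} + \left(-2\right)^{2}}\right)^{2}}{-1 + \sqrt{6^{2} + \left(-2\right)^{2}}} \left(-13\right) = \frac{1 + \sqrt{36 + 4} - \left(\sqrt{36 + 4}\right)^{2}}{-1 + \sqrt{36 + 4}} \left(-13\right) = \frac{1 + \sqrt{40} - \left(\sqrt{40}\right)^{2}}{-1 + \sqrt{40}} \left(-13\right) = \frac{1 + 2 \sqrt{10} - \left(2 \sqrt{10}\right)^{2}}{-1 + 2 \sqrt{10}} \left(-13\right) = \frac{1 + 2 \sqrt{10} - 40}{-1 + 2 \sqrt{10}} \left(-13\right) = \frac{-39 + 2 \sqrt{10}}{-1 + 2 \sqrt{10}} \left(-13\right) = - \frac{13 \left(-39 + 2 \sqrt{10}\right)}{-1 + 2 \sqrt{10}}$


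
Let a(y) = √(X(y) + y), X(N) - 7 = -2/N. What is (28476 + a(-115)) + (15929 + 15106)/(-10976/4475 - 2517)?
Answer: 320915232651/11274551 + I*√1428070/115 ≈ 28464.0 + 10.391*I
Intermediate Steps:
X(N) = 7 - 2/N
a(y) = √(7 + y - 2/y) (a(y) = √((7 - 2/y) + y) = √(7 + y - 2/y))
(28476 + a(-115)) + (15929 + 15106)/(-10976/4475 - 2517) = (28476 + √(7 - 115 - 2/(-115))) + (15929 + 15106)/(-10976/4475 - 2517) = (28476 + √(7 - 115 - 2*(-1/115))) + 31035/(-10976*1/4475 - 2517) = (28476 + √(7 - 115 + 2/115)) + 31035/(-10976/4475 - 2517) = (28476 + √(-12418/115)) + 31035/(-11274551/4475) = (28476 + I*√1428070/115) + 31035*(-4475/11274551) = (28476 + I*√1428070/115) - 138881625/11274551 = 320915232651/11274551 + I*√1428070/115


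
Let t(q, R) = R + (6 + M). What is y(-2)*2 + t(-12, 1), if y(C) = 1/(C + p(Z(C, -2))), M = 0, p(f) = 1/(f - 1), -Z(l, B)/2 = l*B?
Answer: 115/19 ≈ 6.0526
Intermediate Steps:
Z(l, B) = -2*B*l (Z(l, B) = -2*l*B = -2*B*l)
p(f) = 1/(-1 + f)
t(q, R) = 6 + R (t(q, R) = R + (6 + 0) = R + 6 = 6 + R)
y(C) = 1/(C + 1/(-1 + 4*C)) (y(C) = 1/(C + 1/(-1 - 2*(-2)*C)) = 1/(C + 1/(-1 + 4*C)))
y(-2)*2 + t(-12, 1) = ((-1 + 4*(-2))/(1 - 2*(-1 + 4*(-2))))*2 + (6 + 1) = ((-1 - 8)/(1 - 2*(-1 - 8)))*2 + 7 = (-9/(1 - 2*(-9)))*2 + 7 = (-9/(1 + 18))*2 + 7 = (-9/19)*2 + 7 = ((1/19)*(-9))*2 + 7 = -9/19*2 + 7 = -18/19 + 7 = 115/19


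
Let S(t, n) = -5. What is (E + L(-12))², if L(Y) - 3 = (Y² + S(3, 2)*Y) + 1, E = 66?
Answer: 75076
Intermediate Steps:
L(Y) = 4 + Y² - 5*Y (L(Y) = 3 + ((Y² - 5*Y) + 1) = 3 + (1 + Y² - 5*Y) = 4 + Y² - 5*Y)
(E + L(-12))² = (66 + (4 + (-12)² - 5*(-12)))² = (66 + (4 + 144 + 60))² = (66 + 208)² = 274² = 75076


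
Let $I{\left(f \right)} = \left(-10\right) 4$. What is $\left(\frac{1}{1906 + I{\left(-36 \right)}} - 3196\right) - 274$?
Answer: $- \frac{6475019}{1866} \approx -3470.0$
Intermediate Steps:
$I{\left(f \right)} = -40$
$\left(\frac{1}{1906 + I{\left(-36 \right)}} - 3196\right) - 274 = \left(\frac{1}{1906 - 40} - 3196\right) - 274 = \left(\frac{1}{1866} - 3196\right) - 274 = - \frac{5963735}{1866} - 274 = - \frac{6475019}{1866}$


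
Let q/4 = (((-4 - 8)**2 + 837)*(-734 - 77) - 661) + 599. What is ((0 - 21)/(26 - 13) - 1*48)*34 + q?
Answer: -41395886/13 ≈ -3.1843e+6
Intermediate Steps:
q = -3182612 (q = 4*((((-4 - 8)**2 + 837)*(-734 - 77) - 661) + 599) = 4*((((-12)**2 + 837)*(-811) - 661) + 599) = 4*(((144 + 837)*(-811) - 661) + 599) = 4*((981*(-811) - 661) + 599) = 4*((-795591 - 661) + 599) = 4*(-796252 + 599) = 4*(-795653) = -3182612)
((0 - 21)/(26 - 13) - 1*48)*34 + q = ((0 - 21)/(26 - 13) - 1*48)*34 - 3182612 = (-21/13 - 48)*34 - 3182612 = -645/13*34 - 3182612 = -21930/13 - 3182612 = -41395886/13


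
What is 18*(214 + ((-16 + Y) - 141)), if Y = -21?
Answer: 648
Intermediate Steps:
18*(214 + ((-16 + Y) - 141)) = 18*(214 + ((-16 - 21) - 141)) = 18*(214 + (-37 - 141)) = 18*(214 - 178) = 18*36 = 648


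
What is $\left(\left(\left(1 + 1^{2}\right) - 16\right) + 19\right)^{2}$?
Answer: $25$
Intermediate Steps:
$\left(\left(\left(1 + 1^{2}\right) - 16\right) + 19\right)^{2} = \left(\left(\left(1 + 1\right) - 16\right) + 19\right)^{2} = \left(\left(2 - 16\right) + 19\right)^{2} = \left(-14 + 19\right)^{2} = 5^{2} = 25$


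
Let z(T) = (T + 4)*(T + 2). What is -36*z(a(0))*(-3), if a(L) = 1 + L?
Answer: 1620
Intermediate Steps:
z(T) = (2 + T)*(4 + T) (z(T) = (4 + T)*(2 + T) = (2 + T)*(4 + T))
-36*z(a(0))*(-3) = -36*(8 + (1 + 0)² + 6*(1 + 0))*(-3) = -36*(8 + 1² + 6*1)*(-3) = -36*(8 + 1 + 6)*(-3) = -36*15*(-3) = -540*(-3) = 1620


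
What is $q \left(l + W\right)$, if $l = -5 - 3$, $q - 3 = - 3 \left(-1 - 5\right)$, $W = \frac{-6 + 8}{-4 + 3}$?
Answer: $-210$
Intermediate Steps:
$W = -2$ ($W = \frac{2}{-1} = 2 \left(-1\right) = -2$)
$q = 21$ ($q = 3 - 3 \left(-1 - 5\right) = 3 - -18 = 3 + 18 = 21$)
$l = -8$
$q \left(l + W\right) = 21 \left(-8 - 2\right) = 21 \left(-10\right) = -210$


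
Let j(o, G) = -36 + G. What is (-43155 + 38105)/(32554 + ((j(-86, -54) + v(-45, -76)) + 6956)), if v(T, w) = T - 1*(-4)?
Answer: -5050/39379 ≈ -0.12824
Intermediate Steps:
v(T, w) = 4 + T (v(T, w) = T + 4 = 4 + T)
(-43155 + 38105)/(32554 + ((j(-86, -54) + v(-45, -76)) + 6956)) = (-43155 + 38105)/(32554 + (((-36 - 54) + (4 - 45)) + 6956)) = -5050/(32554 + ((-90 - 41) + 6956)) = -5050/(32554 + (-131 + 6956)) = -5050/(32554 + 6825) = -5050/39379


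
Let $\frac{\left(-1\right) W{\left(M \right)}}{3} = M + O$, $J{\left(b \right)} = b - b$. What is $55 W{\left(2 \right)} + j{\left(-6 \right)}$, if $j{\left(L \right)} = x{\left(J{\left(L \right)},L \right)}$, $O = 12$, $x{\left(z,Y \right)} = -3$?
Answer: $-2313$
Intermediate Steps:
$J{\left(b \right)} = 0$
$j{\left(L \right)} = -3$
$W{\left(M \right)} = -36 - 3 M$ ($W{\left(M \right)} = - 3 \left(M + 12\right) = - 3 \left(12 + M\right) = -36 - 3 M$)
$55 W{\left(2 \right)} + j{\left(-6 \right)} = 55 \left(-36 - 6\right) - 3 = 55 \left(-42\right) - 3 = -2310 - 3 = -2313$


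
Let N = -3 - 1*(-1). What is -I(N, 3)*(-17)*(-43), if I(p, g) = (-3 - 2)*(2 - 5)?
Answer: -10965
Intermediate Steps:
N = -2 (N = -3 + 1 = -2)
I(p, g) = 15 (I(p, g) = -5*(-3) = 15)
-I(N, 3)*(-17)*(-43) = -15*(-17)*(-43) = -(-255)*(-43) = -1*10965 = -10965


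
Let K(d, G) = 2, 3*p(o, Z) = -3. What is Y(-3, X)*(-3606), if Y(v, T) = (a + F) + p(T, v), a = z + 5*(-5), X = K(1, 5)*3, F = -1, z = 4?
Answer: 82938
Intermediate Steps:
p(o, Z) = -1 (p(o, Z) = (⅓)*(-3) = -1)
X = 6 (X = 2*3 = 6)
a = -21 (a = 4 + 5*(-5) = 4 - 25 = -21)
Y(v, T) = -23 (Y(v, T) = (-21 - 1) - 1 = -22 - 1 = -23)
Y(-3, X)*(-3606) = -23*(-3606) = 82938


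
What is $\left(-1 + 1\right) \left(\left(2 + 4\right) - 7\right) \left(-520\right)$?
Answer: $0$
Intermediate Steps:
$\left(-1 + 1\right) \left(\left(2 + 4\right) - 7\right) \left(-520\right) = 0 \left(6 - 7\right) \left(-520\right) = 0 \left(-1\right) \left(-520\right) = 0 \left(-520\right) = 0$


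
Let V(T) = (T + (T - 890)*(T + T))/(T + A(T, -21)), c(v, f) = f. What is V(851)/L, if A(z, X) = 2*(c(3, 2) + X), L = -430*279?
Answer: 65527/97535610 ≈ 0.00067183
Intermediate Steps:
L = -119970
A(z, X) = 4 + 2*X (A(z, X) = 2*(2 + X) = 4 + 2*X)
V(T) = (T + 2*T*(-890 + T))/(-38 + T) (V(T) = (T + (T - 890)*(T + T))/(T + (4 + 2*(-21))) = (T + (-890 + T)*(2*T))/(T + (4 - 42)) = (T + 2*T*(-890 + T))/(T - 38) = (T + 2*T*(-890 + T))/(-38 + T))
V(851)/L = (851*(-1779 + 2*851)/(-38 + 851))/(-119970) = (851*(-1779 + 1702)/813)*(-1/119970) = (851*(1/813)*(-77))*(-1/119970) = -65527/813*(-1/119970) = 65527/97535610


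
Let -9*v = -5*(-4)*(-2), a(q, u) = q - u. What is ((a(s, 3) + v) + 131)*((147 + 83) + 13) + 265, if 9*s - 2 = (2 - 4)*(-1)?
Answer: 32557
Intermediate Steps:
s = 4/9 (s = 2/9 + ((2 - 4)*(-1))/9 = 2/9 + (-2*(-1))/9 = 2/9 + (1/9)*2 = 2/9 + 2/9 = 4/9 ≈ 0.44444)
v = 40/9 (v = -(-5*(-4))*(-2)/9 = -20*(-2)/9 = -1/9*(-40) = 40/9 ≈ 4.4444)
((a(s, 3) + v) + 131)*((147 + 83) + 13) + 265 = (((4/9 - 1*3) + 40/9) + 131)*((147 + 83) + 13) + 265 = (((4/9 - 3) + 40/9) + 131)*(230 + 13) + 265 = ((-23/9 + 40/9) + 131)*243 + 265 = (17/9 + 131)*243 + 265 = (1196/9)*243 + 265 = 32292 + 265 = 32557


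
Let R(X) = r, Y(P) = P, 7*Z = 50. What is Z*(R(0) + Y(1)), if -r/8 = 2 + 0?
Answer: -750/7 ≈ -107.14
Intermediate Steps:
Z = 50/7 (Z = (⅐)*50 = 50/7 ≈ 7.1429)
r = -16 (r = -8*(2 + 0) = -8*2 = -16)
R(X) = -16
Z*(R(0) + Y(1)) = 50*(-16 + 1)/7 = (50/7)*(-15) = -750/7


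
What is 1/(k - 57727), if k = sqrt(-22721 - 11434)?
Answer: -57727/3332440684 - 3*I*sqrt(3795)/3332440684 ≈ -1.7323e-5 - 5.5458e-8*I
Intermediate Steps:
k = 3*I*sqrt(3795) (k = sqrt(-34155) = 3*I*sqrt(3795) ≈ 184.81*I)
1/(k - 57727) = 1/(3*I*sqrt(3795) - 57727) = 1/(-57727 + 3*I*sqrt(3795))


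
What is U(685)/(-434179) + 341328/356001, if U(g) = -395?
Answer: 49446023369/51522719393 ≈ 0.95969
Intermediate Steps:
U(685)/(-434179) + 341328/356001 = -395/(-434179) + 341328/356001 = -395*(-1/434179) + 341328*(1/356001) = 395/434179 + 113776/118667 = 49446023369/51522719393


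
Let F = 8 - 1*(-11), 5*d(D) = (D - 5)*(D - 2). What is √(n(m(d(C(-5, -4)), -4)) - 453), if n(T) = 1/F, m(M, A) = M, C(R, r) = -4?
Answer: I*√163514/19 ≈ 21.283*I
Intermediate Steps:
d(D) = (-5 + D)*(-2 + D)/5 (d(D) = ((D - 5)*(D - 2))/5 = ((-5 + D)*(-2 + D))/5 = (-5 + D)*(-2 + D)/5)
F = 19 (F = 8 + 11 = 19)
n(T) = 1/19
√(n(m(d(C(-5, -4)), -4)) - 453) = √(1/19 - 453) = √(-8606/19) = I*√163514/19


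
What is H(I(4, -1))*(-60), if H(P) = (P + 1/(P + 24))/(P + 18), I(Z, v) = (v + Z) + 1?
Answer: -1695/154 ≈ -11.007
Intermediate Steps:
I(Z, v) = 1 + Z + v (I(Z, v) = (Z + v) + 1 = 1 + Z + v)
H(P) = (P + 1/(24 + P))/(18 + P)
H(I(4, -1))*(-60) = ((1 + (1 + 4 - 1)² + 24*(1 + 4 - 1))/(432 + (1 + 4 - 1)² + 42*(1 + 4 - 1)))*(-60) = ((1 + 4² + 24*4)/(432 + 4² + 42*4))*(-60) = ((1 + 16 + 96)/(432 + 16 + 168))*(-60) = (113/616)*(-60) = -1695/154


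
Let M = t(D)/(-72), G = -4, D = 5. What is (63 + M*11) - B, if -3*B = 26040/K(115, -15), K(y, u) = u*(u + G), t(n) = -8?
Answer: 16190/171 ≈ 94.678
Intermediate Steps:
M = 1/9 (M = -8/(-72) = -8*(-1/72) = 1/9 ≈ 0.11111)
K(y, u) = u*(-4 + u) (K(y, u) = u*(u - 4) = u*(-4 + u))
B = -1736/57 (B = -8680/((-15*(-4 - 15))) = -8680/((-15*(-19))) = -8680/285 = -1/3*1736/19 = -1736/57 ≈ -30.456)
(63 + M*11) - B = (63 + (1/9)*11) - 1*(-1736/57) = (63 + 11/9) + 1736/57 = 578/9 + 1736/57 = 16190/171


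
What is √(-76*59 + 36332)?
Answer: 2*√7962 ≈ 178.46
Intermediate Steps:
√(-76*59 + 36332) = √(-4484 + 36332) = √31848 = 2*√7962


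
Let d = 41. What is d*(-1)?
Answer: -41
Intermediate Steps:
d*(-1) = 41*(-1) = -41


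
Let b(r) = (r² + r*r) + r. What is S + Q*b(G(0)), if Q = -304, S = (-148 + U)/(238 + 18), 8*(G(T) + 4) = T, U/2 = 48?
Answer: -544781/64 ≈ -8512.2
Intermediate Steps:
U = 96 (U = 2*48 = 96)
G(T) = -4 + T/8
b(r) = r + 2*r² (b(r) = (r² + r²) + r = 2*r² + r = r + 2*r²)
S = -13/64 (S = (-148 + 96)/(238 + 18) = -52/256 = -52*1/256 = -13/64 ≈ -0.20313)
S + Q*b(G(0)) = -13/64 - 304*(-4 + (⅛)*0)*(1 + 2*(-4 + (⅛)*0)) = -13/64 - 304*(-4 + 0)*(1 + 2*(-4 + 0)) = -13/64 - (-1216)*(1 + 2*(-4)) = -13/64 - (-1216)*(1 - 8) = -13/64 - (-1216)*(-7) = -13/64 - 304*28 = -13/64 - 8512 = -544781/64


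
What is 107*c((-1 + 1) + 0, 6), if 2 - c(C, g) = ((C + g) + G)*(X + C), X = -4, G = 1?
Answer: 3210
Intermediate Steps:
c(C, g) = 2 - (-4 + C)*(1 + C + g) (c(C, g) = 2 - ((C + g) + 1)*(-4 + C) = 2 - (1 + C + g)*(-4 + C) = 2 - (-4 + C)*(1 + C + g))
107*c((-1 + 1) + 0, 6) = 107*(6 - ((-1 + 1) + 0)² + 3*((-1 + 1) + 0) + 4*6 - 1*((-1 + 1) + 0)*6) = 107*(6 - (0 + 0)² + 3*(0 + 0) + 24 - 1*(0 + 0)*6) = 107*(6 - 1*0² + 3*0 + 24 - 1*0*6) = 107*(6 - 1*0 + 0 + 24 + 0) = 107*(6 + 0 + 0 + 24 + 0) = 107*30 = 3210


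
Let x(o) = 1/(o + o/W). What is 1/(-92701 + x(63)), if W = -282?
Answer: -5901/547028507 ≈ -1.0787e-5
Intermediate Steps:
x(o) = 282/(281*o) (x(o) = 1/(o + o/(-282)) = 1/(o + o*(-1/282)) = 1/(o - o/282) = 1/(281*o/282) = 282/(281*o))
1/(-92701 + x(63)) = 1/(-92701 + (282/281)/63) = 1/(-92701 + (282/281)*(1/63)) = 1/(-92701 + 94/5901) = 1/(-547028507/5901) = -5901/547028507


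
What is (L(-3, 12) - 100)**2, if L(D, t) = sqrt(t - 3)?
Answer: 9409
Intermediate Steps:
L(D, t) = sqrt(-3 + t)
(L(-3, 12) - 100)**2 = (sqrt(-3 + 12) - 100)**2 = (sqrt(9) - 100)**2 = (3 - 100)**2 = (-97)**2 = 9409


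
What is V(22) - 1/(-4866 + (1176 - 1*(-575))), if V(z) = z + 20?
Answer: 130831/3115 ≈ 42.000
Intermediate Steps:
V(z) = 20 + z
V(22) - 1/(-4866 + (1176 - 1*(-575))) = (20 + 22) - 1/(-4866 + (1176 - 1*(-575))) = 42 - 1/(-4866 + (1176 + 575)) = 42 - 1/(-4866 + 1751) = 42 - 1/(-3115) = 42 - 1*(-1/3115) = 42 + 1/3115 = 130831/3115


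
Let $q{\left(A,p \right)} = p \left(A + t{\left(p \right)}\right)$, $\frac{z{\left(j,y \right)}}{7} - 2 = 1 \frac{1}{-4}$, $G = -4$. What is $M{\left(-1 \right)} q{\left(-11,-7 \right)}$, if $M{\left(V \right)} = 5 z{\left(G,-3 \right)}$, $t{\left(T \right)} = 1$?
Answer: $\frac{8575}{2} \approx 4287.5$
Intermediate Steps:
$z{\left(j,y \right)} = \frac{49}{4}$ ($z{\left(j,y \right)} = 14 + 7 \cdot 1 \frac{1}{-4} = 14 + 7 \cdot 1 \left(- \frac{1}{4}\right) = 14 + 7 \left(- \frac{1}{4}\right) = 14 - \frac{7}{4} = \frac{49}{4}$)
$q{\left(A,p \right)} = p \left(1 + A\right)$ ($q{\left(A,p \right)} = p \left(A + 1\right) = p \left(1 + A\right)$)
$M{\left(V \right)} = \frac{245}{4}$ ($M{\left(V \right)} = 5 \cdot \frac{49}{4} = \frac{245}{4}$)
$M{\left(-1 \right)} q{\left(-11,-7 \right)} = \frac{245 \left(- 7 \left(1 - 11\right)\right)}{4} = \frac{245 \left(\left(-7\right) \left(-10\right)\right)}{4} = \frac{245}{4} \cdot 70 = \frac{8575}{2}$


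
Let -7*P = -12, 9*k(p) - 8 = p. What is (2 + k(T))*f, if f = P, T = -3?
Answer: 92/21 ≈ 4.3810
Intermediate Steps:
k(p) = 8/9 + p/9
P = 12/7 (P = -1/7*(-12) = 12/7 ≈ 1.7143)
f = 12/7 ≈ 1.7143
(2 + k(T))*f = (2 + (8/9 + (1/9)*(-3)))*(12/7) = (2 + (8/9 - 1/3))*(12/7) = (2 + 5/9)*(12/7) = (23/9)*(12/7) = 92/21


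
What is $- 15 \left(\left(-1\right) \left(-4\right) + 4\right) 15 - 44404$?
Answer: $-46204$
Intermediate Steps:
$- 15 \left(\left(-1\right) \left(-4\right) + 4\right) 15 - 44404 = - 15 \left(4 + 4\right) 15 - 44404 = \left(-15\right) 8 \cdot 15 - 44404 = \left(-120\right) 15 - 44404 = -1800 - 44404 = -46204$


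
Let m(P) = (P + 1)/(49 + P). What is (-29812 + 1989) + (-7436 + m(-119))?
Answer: -1234006/35 ≈ -35257.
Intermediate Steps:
m(P) = (1 + P)/(49 + P)
(-29812 + 1989) + (-7436 + m(-119)) = (-29812 + 1989) + (-7436 + (1 - 119)/(49 - 119)) = -27823 + (-7436 - 118/(-70)) = -27823 + (-7436 - 1/70*(-118)) = -27823 + (-7436 + 59/35) = -27823 - 260201/35 = -1234006/35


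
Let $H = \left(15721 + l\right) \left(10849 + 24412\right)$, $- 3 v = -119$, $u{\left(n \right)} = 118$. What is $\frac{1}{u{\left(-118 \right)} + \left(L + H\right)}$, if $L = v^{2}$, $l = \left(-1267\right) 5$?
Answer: $\frac{9}{2978652937} \approx 3.0215 \cdot 10^{-9}$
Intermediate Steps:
$l = -6335$
$v = \frac{119}{3}$ ($v = \left(- \frac{1}{3}\right) \left(-119\right) = \frac{119}{3} \approx 39.667$)
$H = 330959746$ ($H = \left(15721 - 6335\right) \left(10849 + 24412\right) = 9386 \cdot 35261 = 330959746$)
$L = \frac{14161}{9}$ ($L = \left(\frac{119}{3}\right)^{2} = \frac{14161}{9} \approx 1573.4$)
$\frac{1}{u{\left(-118 \right)} + \left(L + H\right)} = \frac{1}{118 + \left(\frac{14161}{9} + 330959746\right)} = \frac{1}{118 + \frac{2978651875}{9}} = \frac{1}{\frac{2978652937}{9}} = \frac{9}{2978652937}$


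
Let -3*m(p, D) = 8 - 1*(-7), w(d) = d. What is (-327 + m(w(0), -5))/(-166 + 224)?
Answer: -166/29 ≈ -5.7241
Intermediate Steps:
m(p, D) = -5 (m(p, D) = -(8 - 1*(-7))/3 = -(8 + 7)/3 = -1/3*15 = -5)
(-327 + m(w(0), -5))/(-166 + 224) = (-327 - 5)/(-166 + 224) = -332/58 = -332*1/58 = -166/29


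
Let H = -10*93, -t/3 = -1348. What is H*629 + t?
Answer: -580926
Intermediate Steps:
t = 4044 (t = -3*(-1348) = 4044)
H = -930
H*629 + t = -930*629 + 4044 = -584970 + 4044 = -580926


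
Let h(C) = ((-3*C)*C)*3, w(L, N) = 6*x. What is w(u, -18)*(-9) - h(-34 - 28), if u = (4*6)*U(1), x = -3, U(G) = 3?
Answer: 34758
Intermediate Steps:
u = 72 (u = (4*6)*3 = 24*3 = 72)
w(L, N) = -18 (w(L, N) = 6*(-3) = -18)
h(C) = -9*C**2 (h(C) = -3*C**2*3 = -9*C**2)
w(u, -18)*(-9) - h(-34 - 28) = -18*(-9) - (-9)*(-34 - 28)**2 = 162 - (-9)*(-62)**2 = 162 - (-9)*3844 = 162 - 1*(-34596) = 162 + 34596 = 34758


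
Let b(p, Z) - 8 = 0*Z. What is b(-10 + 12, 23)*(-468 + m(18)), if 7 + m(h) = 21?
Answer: -3632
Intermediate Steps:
m(h) = 14 (m(h) = -7 + 21 = 14)
b(p, Z) = 8 (b(p, Z) = 8 + 0*Z = 8 + 0 = 8)
b(-10 + 12, 23)*(-468 + m(18)) = 8*(-468 + 14) = 8*(-454) = -3632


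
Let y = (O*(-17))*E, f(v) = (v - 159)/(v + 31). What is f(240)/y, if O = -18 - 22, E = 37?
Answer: 81/6818360 ≈ 1.1880e-5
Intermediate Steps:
O = -40
f(v) = (-159 + v)/(31 + v)
y = 25160 (y = -40*(-17)*37 = 680*37 = 25160)
f(240)/y = ((-159 + 240)/(31 + 240))/25160 = (81/271)*(1/25160) = 81/6818360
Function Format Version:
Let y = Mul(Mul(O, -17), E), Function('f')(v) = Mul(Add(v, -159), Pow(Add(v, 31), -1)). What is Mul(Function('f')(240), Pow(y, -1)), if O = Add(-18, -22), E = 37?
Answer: Rational(81, 6818360) ≈ 1.1880e-5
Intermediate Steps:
O = -40
Function('f')(v) = Mul(Pow(Add(31, v), -1), Add(-159, v)) (Function('f')(v) = Mul(Add(-159, v), Pow(Add(31, v), -1)) = Mul(Pow(Add(31, v), -1), Add(-159, v)))
y = 25160 (y = Mul(Mul(-40, -17), 37) = Mul(680, 37) = 25160)
Mul(Function('f')(240), Pow(y, -1)) = Mul(Mul(Pow(Add(31, 240), -1), Add(-159, 240)), Pow(25160, -1)) = Mul(Mul(Pow(271, -1), 81), Rational(1, 25160)) = Mul(Mul(Rational(1, 271), 81), Rational(1, 25160)) = Mul(Rational(81, 271), Rational(1, 25160)) = Rational(81, 6818360)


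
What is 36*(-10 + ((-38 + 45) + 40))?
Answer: 1332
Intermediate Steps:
36*(-10 + ((-38 + 45) + 40)) = 36*(-10 + (7 + 40)) = 36*(-10 + 47) = 36*37 = 1332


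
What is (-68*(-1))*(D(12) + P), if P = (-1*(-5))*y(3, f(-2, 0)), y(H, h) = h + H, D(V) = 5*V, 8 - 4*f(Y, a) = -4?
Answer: 6120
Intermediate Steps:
f(Y, a) = 3 (f(Y, a) = 2 - ¼*(-4) = 2 + 1 = 3)
y(H, h) = H + h
P = 30 (P = (-1*(-5))*(3 + 3) = 5*6 = 30)
(-68*(-1))*(D(12) + P) = (-68*(-1))*(5*12 + 30) = 68*(60 + 30) = 68*90 = 6120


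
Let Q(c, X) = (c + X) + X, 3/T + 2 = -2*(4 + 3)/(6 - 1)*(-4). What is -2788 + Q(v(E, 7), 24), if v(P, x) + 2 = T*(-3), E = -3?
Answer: -126177/46 ≈ -2743.0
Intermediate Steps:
T = 15/46 (T = 3/(-2 - 2*(4 + 3)/(6 - 1)*(-4)) = 3/(-2 - 14/5*(-4)) = 3/(-2 + 56/5) = 3/(46/5) = 3*(5/46) = 15/46 ≈ 0.32609)
v(P, x) = -137/46 (v(P, x) = -2 + (15/46)*(-3) = -2 - 45/46 = -137/46)
Q(c, X) = c + 2*X (Q(c, X) = (X + c) + X = c + 2*X)
-2788 + Q(v(E, 7), 24) = -2788 + (-137/46 + 2*24) = -2788 + (-137/46 + 48) = -2788 + 2071/46 = -126177/46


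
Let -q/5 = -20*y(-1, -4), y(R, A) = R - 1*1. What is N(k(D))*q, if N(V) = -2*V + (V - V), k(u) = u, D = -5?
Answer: -2000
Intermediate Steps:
y(R, A) = -1 + R (y(R, A) = R - 1 = -1 + R)
q = -200 (q = -(-100)*(-1 - 1) = -(-100)*(-2) = -5*40 = -200)
N(V) = -2*V (N(V) = -2*V + 0 = -2*V)
N(k(D))*q = -2*(-5)*(-200) = 10*(-200) = -2000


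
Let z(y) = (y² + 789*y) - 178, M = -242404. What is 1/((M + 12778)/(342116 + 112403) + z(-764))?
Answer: -454519/8762446908 ≈ -5.1871e-5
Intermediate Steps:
z(y) = -178 + y² + 789*y
1/((M + 12778)/(342116 + 112403) + z(-764)) = 1/((-242404 + 12778)/(342116 + 112403) + (-178 + (-764)² + 789*(-764))) = 1/(-229626/454519 + (-178 + 583696 - 602796)) = 1/(-229626*1/454519 - 19278) = 1/(-229626/454519 - 19278) = 1/(-8762446908/454519) = -454519/8762446908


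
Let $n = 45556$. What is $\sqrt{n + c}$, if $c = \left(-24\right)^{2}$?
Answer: $2 \sqrt{11533} \approx 214.78$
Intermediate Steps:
$c = 576$
$\sqrt{n + c} = \sqrt{45556 + 576} = \sqrt{46132} = 2 \sqrt{11533}$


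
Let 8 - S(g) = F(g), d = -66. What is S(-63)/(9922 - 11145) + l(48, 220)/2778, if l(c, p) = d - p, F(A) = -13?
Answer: -204058/1698747 ≈ -0.12012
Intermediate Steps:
l(c, p) = -66 - p
S(g) = 21 (S(g) = 8 - 1*(-13) = 8 + 13 = 21)
S(-63)/(9922 - 11145) + l(48, 220)/2778 = 21/(9922 - 11145) + (-66 - 1*220)/2778 = 21/(-1223) + (-66 - 220)*(1/2778) = 21*(-1/1223) - 286*1/2778 = -21/1223 - 143/1389 = -204058/1698747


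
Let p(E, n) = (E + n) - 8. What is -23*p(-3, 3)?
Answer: 184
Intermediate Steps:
p(E, n) = -8 + E + n
-23*p(-3, 3) = -23*(-8 - 3 + 3) = -23*(-8) = 184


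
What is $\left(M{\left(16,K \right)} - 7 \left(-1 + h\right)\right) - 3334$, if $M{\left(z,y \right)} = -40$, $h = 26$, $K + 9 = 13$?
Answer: $-3549$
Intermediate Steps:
$K = 4$ ($K = -9 + 13 = 4$)
$\left(M{\left(16,K \right)} - 7 \left(-1 + h\right)\right) - 3334 = \left(-40 - 7 \left(-1 + 26\right)\right) - 3334 = \left(-40 - 7 \cdot 25\right) - 3334 = \left(-40 - 175\right) - 3334 = -215 - 3334 = -3549$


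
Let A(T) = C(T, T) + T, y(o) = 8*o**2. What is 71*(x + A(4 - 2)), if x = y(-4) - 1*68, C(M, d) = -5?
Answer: 4047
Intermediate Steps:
A(T) = -5 + T
x = 60 (x = 8*(-4)**2 - 1*68 = 8*16 - 68 = 128 - 68 = 60)
71*(x + A(4 - 2)) = 71*(60 + (-5 + (4 - 2))) = 71*(60 + (-5 + 2)) = 71*(60 - 3) = 71*57 = 4047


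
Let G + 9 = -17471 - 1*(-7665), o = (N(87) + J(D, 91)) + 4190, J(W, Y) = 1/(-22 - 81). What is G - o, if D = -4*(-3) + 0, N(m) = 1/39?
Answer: -56258149/4017 ≈ -14005.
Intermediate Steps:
N(m) = 1/39
D = 12 (D = 12 + 0 = 12)
J(W, Y) = -1/103 (J(W, Y) = 1/(-103) = -1/103)
o = 16831294/4017 (o = (1/39 - 1/103) + 4190 = 64/4017 + 4190 = 16831294/4017 ≈ 4190.0)
G = -9815 (G = -9 + (-17471 - 1*(-7665)) = -9 + (-17471 + 7665) = -9 - 9806 = -9815)
G - o = -9815 - 1*16831294/4017 = -9815 - 16831294/4017 = -56258149/4017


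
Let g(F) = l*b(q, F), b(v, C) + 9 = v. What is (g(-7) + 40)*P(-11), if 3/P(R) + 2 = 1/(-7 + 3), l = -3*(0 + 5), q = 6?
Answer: -340/3 ≈ -113.33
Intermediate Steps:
b(v, C) = -9 + v
l = -15 (l = -3*5 = -15)
P(R) = -4/3 (P(R) = 3/(-2 + 1/(-7 + 3)) = 3/(-2 + 1/(-4)) = 3/(-2 - 1/4) = 3/(-9/4) = 3*(-4/9) = -4/3)
g(F) = 45 (g(F) = -15*(-9 + 6) = -15*(-3) = 45)
(g(-7) + 40)*P(-11) = (45 + 40)*(-4/3) = 85*(-4/3) = -340/3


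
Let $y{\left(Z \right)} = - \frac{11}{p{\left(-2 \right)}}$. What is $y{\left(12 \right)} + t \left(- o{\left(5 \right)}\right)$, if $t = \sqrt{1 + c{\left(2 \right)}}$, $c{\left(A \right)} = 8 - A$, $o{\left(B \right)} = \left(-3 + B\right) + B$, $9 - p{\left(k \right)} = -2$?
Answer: $-1 - 7 \sqrt{7} \approx -19.52$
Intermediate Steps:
$p{\left(k \right)} = 11$ ($p{\left(k \right)} = 9 - -2 = 9 + 2 = 11$)
$o{\left(B \right)} = -3 + 2 B$
$y{\left(Z \right)} = -1$ ($y{\left(Z \right)} = - \frac{11}{11} = \left(-11\right) \frac{1}{11} = -1$)
$t = \sqrt{7}$ ($t = \sqrt{1 + \left(8 - 2\right)} = \sqrt{1 + 6} = \sqrt{7} \approx 2.6458$)
$y{\left(12 \right)} + t \left(- o{\left(5 \right)}\right) = -1 + \sqrt{7} \left(- (-3 + 2 \cdot 5)\right) = -1 + \sqrt{7} \left(- (-3 + 10)\right) = -1 + \sqrt{7} \left(\left(-1\right) 7\right) = -1 + \sqrt{7} \left(-7\right) = -1 - 7 \sqrt{7}$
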